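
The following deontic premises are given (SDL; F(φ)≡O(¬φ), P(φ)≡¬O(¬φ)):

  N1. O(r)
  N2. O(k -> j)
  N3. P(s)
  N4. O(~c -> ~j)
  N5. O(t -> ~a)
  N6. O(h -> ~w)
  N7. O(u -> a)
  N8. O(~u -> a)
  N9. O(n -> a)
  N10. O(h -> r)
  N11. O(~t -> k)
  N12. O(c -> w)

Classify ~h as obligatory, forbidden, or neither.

Obligatory

By case analysis on ~u: premise 8 gives O(~u -> a) and premise 7 gives O(u -> a), so O(a) either way.
Premise 5 is O(t -> ~a); contrapositively O(a -> ~t). Since O(a) holds, K gives O(~t).
From O(~t) and premise 11, O(~t -> k), we obtain O(k).
Applying K to premise 2 (O(k -> j)) and O(k) yields O(j).
The contrapositive of premise 4 (O(~c -> ~j)) is O(j -> c), and O(j) is already established, so O(c).
With premise 12, O(c -> w), the K-axiom yields O(w).
The contrapositive of premise 6 (O(h -> ~w)) is O(w -> ~h), and O(w) is already established, so O(~h).
Premises 1, 3, 9, 10 do not contribute to this derivation.
Hence ~h is obligatory.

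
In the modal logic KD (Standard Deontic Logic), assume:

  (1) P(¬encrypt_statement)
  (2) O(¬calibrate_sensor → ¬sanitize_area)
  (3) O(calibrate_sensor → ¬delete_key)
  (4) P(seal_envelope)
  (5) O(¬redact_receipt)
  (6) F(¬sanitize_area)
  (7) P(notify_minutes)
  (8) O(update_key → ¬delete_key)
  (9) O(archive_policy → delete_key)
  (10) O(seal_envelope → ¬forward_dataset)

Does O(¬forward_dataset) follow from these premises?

No

Premise 10 is O(seal_envelope → ¬forward_dataset), but O(seal_envelope) is not derivable from the premises (the permission P(seal_envelope) asserts only ¬O(¬seal_envelope), not O(seal_envelope)), so it does not yield O(¬forward_dataset).
No other premise forces O(¬forward_dataset). An ideal world satisfying every premise can still have ¬forward_dataset false, so O(¬forward_dataset) is not derivable.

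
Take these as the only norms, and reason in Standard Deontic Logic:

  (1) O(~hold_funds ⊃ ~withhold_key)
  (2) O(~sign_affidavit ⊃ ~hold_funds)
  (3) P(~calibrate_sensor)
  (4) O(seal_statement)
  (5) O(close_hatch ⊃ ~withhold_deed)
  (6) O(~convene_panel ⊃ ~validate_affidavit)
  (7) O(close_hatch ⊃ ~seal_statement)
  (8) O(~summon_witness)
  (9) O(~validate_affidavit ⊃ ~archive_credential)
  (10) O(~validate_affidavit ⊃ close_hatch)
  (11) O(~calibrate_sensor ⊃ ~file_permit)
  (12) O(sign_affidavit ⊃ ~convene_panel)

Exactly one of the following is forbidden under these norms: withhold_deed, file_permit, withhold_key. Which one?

Premise 4 states O(seal_statement) outright.
Premise 7, O(close_hatch ⊃ ~seal_statement), contraposes to O(seal_statement ⊃ ~close_hatch); with O(seal_statement) we get O(~close_hatch).
The contrapositive of premise 10 (O(~validate_affidavit ⊃ close_hatch)) is O(~close_hatch ⊃ validate_affidavit), and O(~close_hatch) is already established, so O(validate_affidavit).
Premise 6 is O(~convene_panel ⊃ ~validate_affidavit); contrapositively O(validate_affidavit ⊃ convene_panel). Since O(validate_affidavit) holds, K gives O(convene_panel).
The contrapositive of premise 12 (O(sign_affidavit ⊃ ~convene_panel)) is O(convene_panel ⊃ ~sign_affidavit), and O(convene_panel) is already established, so O(~sign_affidavit).
Applying K to premise 2 (O(~sign_affidavit ⊃ ~hold_funds)) and O(~sign_affidavit) yields O(~hold_funds).
From O(~hold_funds) and premise 1, O(~hold_funds ⊃ ~withhold_key), we obtain O(~withhold_key).
So O(~withhold_key) holds, i.e. withhold_key is forbidden. None of the other listed options is forbidden under the premises.

withhold_key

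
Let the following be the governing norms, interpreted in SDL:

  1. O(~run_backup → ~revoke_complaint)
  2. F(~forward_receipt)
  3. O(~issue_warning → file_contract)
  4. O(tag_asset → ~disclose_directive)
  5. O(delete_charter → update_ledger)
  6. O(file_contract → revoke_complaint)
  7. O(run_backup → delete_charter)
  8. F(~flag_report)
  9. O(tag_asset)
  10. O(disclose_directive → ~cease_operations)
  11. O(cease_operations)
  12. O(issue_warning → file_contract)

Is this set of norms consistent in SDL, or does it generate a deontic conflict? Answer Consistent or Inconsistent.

Premise 10 is O(disclose_directive → ~cease_operations), but O(disclose_directive) is not derivable from the premises, so it does not yield O(~cease_operations).
So O(~cease_operations) is not derivable, and the apparent clash with O(cease_operations) does not arise.
A world satisfying every obligation exists (e.g. cease_operations=true, delete_charter=true, disclose_directive=false, file_contract=true, flag_report=true, forward_receipt=true, issue_warning=false, revoke_complaint=true, run_backup=true, tag_asset=true, update_ledger=true); no atom is both obligatory and forbidden, so the set is consistent.

Consistent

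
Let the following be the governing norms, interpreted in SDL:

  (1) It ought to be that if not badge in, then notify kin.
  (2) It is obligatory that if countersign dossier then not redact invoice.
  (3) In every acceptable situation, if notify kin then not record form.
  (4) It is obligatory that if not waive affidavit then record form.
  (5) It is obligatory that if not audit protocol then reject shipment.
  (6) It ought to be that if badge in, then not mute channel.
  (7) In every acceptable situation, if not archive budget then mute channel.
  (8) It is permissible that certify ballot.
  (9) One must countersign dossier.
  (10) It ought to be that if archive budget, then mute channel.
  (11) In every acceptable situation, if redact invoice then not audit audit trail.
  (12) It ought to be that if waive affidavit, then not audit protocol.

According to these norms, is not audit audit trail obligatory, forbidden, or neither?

Premise 11 is O(redact_invoice → ¬audit_audit_trail), but O(redact_invoice) is not derivable from the premises, so it does not yield O(¬audit_audit_trail).
No premise or chain of K-axiom applications forces O(¬audit_audit_trail), and none forces O(audit_audit_trail). So ¬audit_audit_trail is neither obligatory nor forbidden under these norms.

Neither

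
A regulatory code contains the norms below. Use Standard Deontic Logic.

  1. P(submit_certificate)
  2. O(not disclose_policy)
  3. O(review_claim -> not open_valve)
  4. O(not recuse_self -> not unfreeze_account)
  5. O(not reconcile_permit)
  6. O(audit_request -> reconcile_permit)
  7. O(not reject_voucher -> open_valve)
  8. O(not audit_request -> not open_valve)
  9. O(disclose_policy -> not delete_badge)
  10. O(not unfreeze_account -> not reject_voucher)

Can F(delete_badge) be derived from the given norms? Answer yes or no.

Premise 9 is O(disclose_policy -> not delete_badge), but O(disclose_policy) is not derivable from the premises, so it does not yield O(not delete_badge).
No other premise forces O(not delete_badge). An ideal world satisfying every premise can still have delete_badge true, so F(delete_badge) is not derivable.

No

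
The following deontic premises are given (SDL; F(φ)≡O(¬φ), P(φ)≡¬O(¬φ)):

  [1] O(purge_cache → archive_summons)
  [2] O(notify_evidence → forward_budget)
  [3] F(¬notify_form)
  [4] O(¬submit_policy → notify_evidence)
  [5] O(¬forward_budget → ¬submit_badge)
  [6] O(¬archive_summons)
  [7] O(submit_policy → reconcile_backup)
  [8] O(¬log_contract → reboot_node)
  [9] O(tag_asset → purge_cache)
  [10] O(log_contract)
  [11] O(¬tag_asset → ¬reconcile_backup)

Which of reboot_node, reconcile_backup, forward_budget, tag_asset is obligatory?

forward_budget

Premise 6 gives O(¬archive_summons).
The contrapositive of premise 1 (O(purge_cache → archive_summons)) is O(¬archive_summons → ¬purge_cache), and O(¬archive_summons) is already established, so O(¬purge_cache).
Premise 9, O(tag_asset → purge_cache), contraposes to O(¬purge_cache → ¬tag_asset); with O(¬purge_cache) we get O(¬tag_asset).
Applying K to premise 11 (O(¬tag_asset → ¬reconcile_backup)) and O(¬tag_asset) yields O(¬reconcile_backup).
Premise 7 is O(submit_policy → reconcile_backup); contrapositively O(¬reconcile_backup → ¬submit_policy). Since O(¬reconcile_backup) holds, K gives O(¬submit_policy).
Applying K to premise 4 (O(¬submit_policy → notify_evidence)) and O(¬submit_policy) yields O(notify_evidence).
Applying K to premise 2 (O(notify_evidence → forward_budget)) and O(notify_evidence) yields O(forward_budget).
So O(forward_budget) holds — forward_budget is obligatory. None of the other listed options is made obligatory by any chain of premises.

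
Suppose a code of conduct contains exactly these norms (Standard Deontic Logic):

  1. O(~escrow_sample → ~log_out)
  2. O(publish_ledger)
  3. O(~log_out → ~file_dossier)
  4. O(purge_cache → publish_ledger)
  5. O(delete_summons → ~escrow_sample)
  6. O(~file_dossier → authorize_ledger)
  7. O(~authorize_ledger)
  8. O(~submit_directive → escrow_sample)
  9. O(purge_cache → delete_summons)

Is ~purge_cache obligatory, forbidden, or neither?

Premise 7 gives O(~authorize_ledger).
The contrapositive of premise 6 (O(~file_dossier → authorize_ledger)) is O(~authorize_ledger → file_dossier), and O(~authorize_ledger) is already established, so O(file_dossier).
The contrapositive of premise 3 (O(~log_out → ~file_dossier)) is O(file_dossier → log_out), and O(file_dossier) is already established, so O(log_out).
Premise 1, O(~escrow_sample → ~log_out), contraposes to O(log_out → escrow_sample); with O(log_out) we get O(escrow_sample).
Premise 5 is O(delete_summons → ~escrow_sample); contrapositively O(escrow_sample → ~delete_summons). Since O(escrow_sample) holds, K gives O(~delete_summons).
The contrapositive of premise 9 (O(purge_cache → delete_summons)) is O(~delete_summons → ~purge_cache), and O(~delete_summons) is already established, so O(~purge_cache).
Premises 2, 4, 8 do not contribute to this derivation.
Hence ~purge_cache is obligatory.

Obligatory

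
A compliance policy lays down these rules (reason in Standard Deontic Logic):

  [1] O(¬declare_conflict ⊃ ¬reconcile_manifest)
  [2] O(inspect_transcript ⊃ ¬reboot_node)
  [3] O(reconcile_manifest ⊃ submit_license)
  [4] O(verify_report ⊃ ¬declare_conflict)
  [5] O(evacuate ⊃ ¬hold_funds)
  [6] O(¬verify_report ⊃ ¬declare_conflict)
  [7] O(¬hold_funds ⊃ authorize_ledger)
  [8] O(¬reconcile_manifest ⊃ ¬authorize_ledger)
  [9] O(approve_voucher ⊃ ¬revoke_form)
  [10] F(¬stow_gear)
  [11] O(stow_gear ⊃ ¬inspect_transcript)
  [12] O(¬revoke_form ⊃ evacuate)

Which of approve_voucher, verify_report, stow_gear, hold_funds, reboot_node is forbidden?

Premises 6 and 4 are O(¬verify_report ⊃ ¬declare_conflict) and O(verify_report ⊃ ¬declare_conflict); every ideal world satisfies ¬verify_report or verify_report, so in either case ¬declare_conflict holds — hence O(¬declare_conflict).
From O(¬declare_conflict) and premise 1, O(¬declare_conflict ⊃ ¬reconcile_manifest), we obtain O(¬reconcile_manifest).
Applying K to premise 8 (O(¬reconcile_manifest ⊃ ¬authorize_ledger)) and O(¬reconcile_manifest) yields O(¬authorize_ledger).
The contrapositive of premise 7 (O(¬hold_funds ⊃ authorize_ledger)) is O(¬authorize_ledger ⊃ hold_funds), and O(¬authorize_ledger) is already established, so O(hold_funds).
Premise 5 is O(evacuate ⊃ ¬hold_funds); contrapositively O(hold_funds ⊃ ¬evacuate). Since O(hold_funds) holds, K gives O(¬evacuate).
The contrapositive of premise 12 (O(¬revoke_form ⊃ evacuate)) is O(¬evacuate ⊃ revoke_form), and O(¬evacuate) is already established, so O(revoke_form).
Premise 9 is O(approve_voucher ⊃ ¬revoke_form); contrapositively O(revoke_form ⊃ ¬approve_voucher). Since O(revoke_form) holds, K gives O(¬approve_voucher).
So O(¬approve_voucher) holds, i.e. approve_voucher is forbidden. None of the other listed options is forbidden under the premises.

approve_voucher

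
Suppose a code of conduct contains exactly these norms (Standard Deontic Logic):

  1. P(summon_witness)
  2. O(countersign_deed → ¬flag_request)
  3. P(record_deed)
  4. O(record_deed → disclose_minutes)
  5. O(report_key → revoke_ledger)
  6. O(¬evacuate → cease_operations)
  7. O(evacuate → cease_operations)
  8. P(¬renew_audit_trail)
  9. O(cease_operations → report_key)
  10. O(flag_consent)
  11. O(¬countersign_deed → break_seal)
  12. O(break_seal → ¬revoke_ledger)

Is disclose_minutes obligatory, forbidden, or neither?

Neither

Premise 4 is O(record_deed → disclose_minutes), but O(record_deed) is not derivable from the premises (the permission P(record_deed) asserts only ¬O(¬record_deed), not O(record_deed)), so it does not yield O(disclose_minutes).
No premise or chain of K-axiom applications forces O(disclose_minutes), and none forces O(¬disclose_minutes). So disclose_minutes is neither obligatory nor forbidden under these norms.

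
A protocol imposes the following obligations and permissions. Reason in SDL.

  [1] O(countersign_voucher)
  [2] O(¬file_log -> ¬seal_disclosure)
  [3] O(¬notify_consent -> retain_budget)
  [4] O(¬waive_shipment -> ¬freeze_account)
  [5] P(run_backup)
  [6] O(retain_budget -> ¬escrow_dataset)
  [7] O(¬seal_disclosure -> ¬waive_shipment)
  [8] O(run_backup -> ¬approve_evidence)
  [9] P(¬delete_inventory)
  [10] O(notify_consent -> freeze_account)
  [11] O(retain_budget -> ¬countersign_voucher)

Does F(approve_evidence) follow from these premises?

Premise 8 is O(run_backup -> ¬approve_evidence), but O(run_backup) is not derivable from the premises (the permission P(run_backup) asserts only ¬O(¬run_backup), not O(run_backup)), so it does not yield O(¬approve_evidence).
No other premise forces O(¬approve_evidence). An ideal world satisfying every premise can still have approve_evidence true, so F(approve_evidence) is not derivable.

No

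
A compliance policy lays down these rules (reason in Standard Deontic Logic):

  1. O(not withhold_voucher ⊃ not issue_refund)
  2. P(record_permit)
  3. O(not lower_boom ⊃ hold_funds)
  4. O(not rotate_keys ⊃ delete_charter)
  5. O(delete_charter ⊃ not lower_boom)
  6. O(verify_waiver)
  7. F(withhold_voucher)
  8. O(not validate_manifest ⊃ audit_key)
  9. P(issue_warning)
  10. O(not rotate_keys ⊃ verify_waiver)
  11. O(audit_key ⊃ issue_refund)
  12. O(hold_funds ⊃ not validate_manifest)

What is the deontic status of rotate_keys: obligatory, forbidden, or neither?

Obligatory

Premise 7, F(withhold_voucher), is equivalent to O(not withhold_voucher).
Applying K to premise 1 (O(not withhold_voucher ⊃ not issue_refund)) and O(not withhold_voucher) yields O(not issue_refund).
Premise 11 is O(audit_key ⊃ issue_refund); contrapositively O(not issue_refund ⊃ not audit_key). Since O(not issue_refund) holds, K gives O(not audit_key).
Premise 8, O(not validate_manifest ⊃ audit_key), contraposes to O(not audit_key ⊃ validate_manifest); with O(not audit_key) we get O(validate_manifest).
Premise 12 is O(hold_funds ⊃ not validate_manifest); contrapositively O(validate_manifest ⊃ not hold_funds). Since O(validate_manifest) holds, K gives O(not hold_funds).
Premise 3, O(not lower_boom ⊃ hold_funds), contraposes to O(not hold_funds ⊃ lower_boom); with O(not hold_funds) we get O(lower_boom).
The contrapositive of premise 5 (O(delete_charter ⊃ not lower_boom)) is O(lower_boom ⊃ not delete_charter), and O(lower_boom) is already established, so O(not delete_charter).
The contrapositive of premise 4 (O(not rotate_keys ⊃ delete_charter)) is O(not delete_charter ⊃ rotate_keys), and O(not delete_charter) is already established, so O(rotate_keys).
Premises 2, 6, 9, 10 do not contribute to this derivation.
Hence rotate_keys is obligatory.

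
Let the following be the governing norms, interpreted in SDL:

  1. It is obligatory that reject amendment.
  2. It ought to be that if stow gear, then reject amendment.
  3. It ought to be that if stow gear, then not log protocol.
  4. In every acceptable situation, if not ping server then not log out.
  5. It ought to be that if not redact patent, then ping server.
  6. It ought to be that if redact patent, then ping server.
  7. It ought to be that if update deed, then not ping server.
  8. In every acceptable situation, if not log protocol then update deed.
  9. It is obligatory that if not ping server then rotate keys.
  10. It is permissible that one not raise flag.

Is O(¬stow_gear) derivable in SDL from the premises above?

Yes

Premises 5 and 6 cover both cases: O(¬redact_patent → ping_server) and O(redact_patent → ping_server). Since ¬redact_patent ∨ redact_patent is a tautology, O(ping_server) follows.
Premise 7, O(update_deed → ¬ping_server), contraposes to O(ping_server → ¬update_deed); with O(ping_server) we get O(¬update_deed).
Premise 8 is O(¬log_protocol → update_deed); contrapositively O(¬update_deed → log_protocol). Since O(¬update_deed) holds, K gives O(log_protocol).
The contrapositive of premise 3 (O(stow_gear → ¬log_protocol)) is O(log_protocol → ¬stow_gear), and O(log_protocol) is already established, so O(¬stow_gear).
Premises 1, 2, 4, 9, 10 do not contribute to this derivation.
So O(¬stow_gear) follows.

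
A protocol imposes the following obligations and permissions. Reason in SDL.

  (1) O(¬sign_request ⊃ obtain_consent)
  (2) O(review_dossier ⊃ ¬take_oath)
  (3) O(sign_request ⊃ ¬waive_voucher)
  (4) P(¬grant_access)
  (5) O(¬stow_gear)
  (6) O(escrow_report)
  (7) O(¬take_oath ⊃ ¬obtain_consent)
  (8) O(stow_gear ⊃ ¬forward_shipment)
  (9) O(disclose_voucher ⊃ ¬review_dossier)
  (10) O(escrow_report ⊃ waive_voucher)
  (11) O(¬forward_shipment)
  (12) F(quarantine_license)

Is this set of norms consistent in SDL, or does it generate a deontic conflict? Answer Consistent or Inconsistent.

Premise 8 is O(stow_gear ⊃ ¬forward_shipment); even if O(¬forward_shipment) held, inferring O(stow_gear) would be affirming the consequent — invalid.
So O(stow_gear) is not derivable, and the apparent clash with O(¬stow_gear) does not arise.
A world satisfying every obligation exists (e.g. disclose_voucher=false, escrow_report=true, forward_shipment=false, grant_access=false, obtain_consent=true, quarantine_license=false, review_dossier=false, sign_request=false, stow_gear=false, take_oath=true, waive_voucher=true); no atom is both obligatory and forbidden, so the set is consistent.

Consistent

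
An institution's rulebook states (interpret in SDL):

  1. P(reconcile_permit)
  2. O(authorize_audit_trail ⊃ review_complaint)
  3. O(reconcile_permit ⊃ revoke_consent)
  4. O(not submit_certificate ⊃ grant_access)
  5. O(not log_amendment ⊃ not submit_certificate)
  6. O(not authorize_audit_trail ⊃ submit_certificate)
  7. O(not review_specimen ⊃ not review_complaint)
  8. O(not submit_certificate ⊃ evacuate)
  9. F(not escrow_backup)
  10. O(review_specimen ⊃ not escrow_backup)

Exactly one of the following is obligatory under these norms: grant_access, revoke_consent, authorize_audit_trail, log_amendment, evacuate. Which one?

Premise 9, F(not escrow_backup), is equivalent to O(escrow_backup).
Premise 10, O(review_specimen ⊃ not escrow_backup), contraposes to O(escrow_backup ⊃ not review_specimen); with O(escrow_backup) we get O(not review_specimen).
Applying K to premise 7 (O(not review_specimen ⊃ not review_complaint)) and O(not review_specimen) yields O(not review_complaint).
Premise 2 is O(authorize_audit_trail ⊃ review_complaint); contrapositively O(not review_complaint ⊃ not authorize_audit_trail). Since O(not review_complaint) holds, K gives O(not authorize_audit_trail).
From O(not authorize_audit_trail) and premise 6, O(not authorize_audit_trail ⊃ submit_certificate), we obtain O(submit_certificate).
The contrapositive of premise 5 (O(not log_amendment ⊃ not submit_certificate)) is O(submit_certificate ⊃ log_amendment), and O(submit_certificate) is already established, so O(log_amendment).
So O(log_amendment) holds — log_amendment is obligatory. None of the other listed options is made obligatory by any chain of premises.

log_amendment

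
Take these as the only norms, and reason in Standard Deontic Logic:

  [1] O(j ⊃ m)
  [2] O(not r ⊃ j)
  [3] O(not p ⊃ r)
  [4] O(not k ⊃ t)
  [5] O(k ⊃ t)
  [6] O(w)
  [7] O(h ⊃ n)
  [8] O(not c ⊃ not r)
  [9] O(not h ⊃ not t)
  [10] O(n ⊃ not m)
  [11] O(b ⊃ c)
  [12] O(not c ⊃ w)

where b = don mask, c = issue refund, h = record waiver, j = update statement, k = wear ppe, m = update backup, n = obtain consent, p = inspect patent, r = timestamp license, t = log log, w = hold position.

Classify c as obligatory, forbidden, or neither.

Premises 5 and 4 are O(k ⊃ t) and O(not k ⊃ t); every ideal world satisfies k or not k, so in either case t holds — hence O(t).
The contrapositive of premise 9 (O(not h ⊃ not t)) is O(t ⊃ h), and O(t) is already established, so O(h).
Premise 7 is O(h ⊃ n); since O(h), deontic closure gives O(n).
Premise 10 is O(n ⊃ not m); since O(n), deontic closure gives O(not m).
Premise 1, O(j ⊃ m), contraposes to O(not m ⊃ not j); with O(not m) we get O(not j).
The contrapositive of premise 2 (O(not r ⊃ j)) is O(not j ⊃ r), and O(not j) is already established, so O(r).
The contrapositive of premise 8 (O(not c ⊃ not r)) is O(r ⊃ c), and O(r) is already established, so O(c).
Premises 3, 6, 11, 12 do not contribute to this derivation.
Hence c is obligatory.

Obligatory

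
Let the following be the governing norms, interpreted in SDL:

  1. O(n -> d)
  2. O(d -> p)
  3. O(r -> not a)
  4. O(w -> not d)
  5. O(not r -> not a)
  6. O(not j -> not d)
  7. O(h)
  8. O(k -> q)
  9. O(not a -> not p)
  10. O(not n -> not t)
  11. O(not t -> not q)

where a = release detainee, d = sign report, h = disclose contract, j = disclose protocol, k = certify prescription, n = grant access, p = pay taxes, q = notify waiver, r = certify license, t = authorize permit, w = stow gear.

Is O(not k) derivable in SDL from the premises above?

Yes

Premises 5 and 3 are O(not r -> not a) and O(r -> not a); every ideal world satisfies not r or r, so in either case not a holds — hence O(not a).
From O(not a) and premise 9, O(not a -> not p), we obtain O(not p).
Premise 2 is O(d -> p); contrapositively O(not p -> not d). Since O(not p) holds, K gives O(not d).
The contrapositive of premise 1 (O(n -> d)) is O(not d -> not n), and O(not d) is already established, so O(not n).
From O(not n) and premise 10, O(not n -> not t), we obtain O(not t).
Premise 11 is O(not t -> not q); since O(not t), deontic closure gives O(not q).
Premise 8, O(k -> q), contraposes to O(not q -> not k); with O(not q) we get O(not k).
Premises 4, 6, 7 do not contribute to this derivation.
So O(not k) follows.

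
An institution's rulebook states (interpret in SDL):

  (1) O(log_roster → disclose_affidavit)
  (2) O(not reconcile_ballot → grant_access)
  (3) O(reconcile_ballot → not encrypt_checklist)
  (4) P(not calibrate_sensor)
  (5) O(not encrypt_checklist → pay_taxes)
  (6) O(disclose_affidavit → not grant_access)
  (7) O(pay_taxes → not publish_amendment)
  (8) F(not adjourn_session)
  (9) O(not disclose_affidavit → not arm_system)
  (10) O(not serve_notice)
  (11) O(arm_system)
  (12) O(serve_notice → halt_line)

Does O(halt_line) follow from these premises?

No

Premise 12 is O(serve_notice → halt_line), but O(serve_notice) is not derivable from the premises, so it does not yield O(halt_line).
No other premise forces O(halt_line). An ideal world satisfying every premise can still have halt_line false, so O(halt_line) is not derivable.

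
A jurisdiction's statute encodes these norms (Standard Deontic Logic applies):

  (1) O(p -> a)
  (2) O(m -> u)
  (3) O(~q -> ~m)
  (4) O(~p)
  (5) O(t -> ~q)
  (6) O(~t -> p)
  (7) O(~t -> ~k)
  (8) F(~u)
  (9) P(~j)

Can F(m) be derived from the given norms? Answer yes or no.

Premise 4 states O(~p) outright.
Premise 6 is O(~t -> p); contrapositively O(~p -> t). Since O(~p) holds, K gives O(t).
With premise 5, O(t -> ~q), the K-axiom yields O(~q).
With premise 3, O(~q -> ~m), the K-axiom yields O(~m).
Premises 1, 2, 7, 8, 9 do not contribute to this derivation.
So O(~m) holds, i.e. F(m). The claim follows.

Yes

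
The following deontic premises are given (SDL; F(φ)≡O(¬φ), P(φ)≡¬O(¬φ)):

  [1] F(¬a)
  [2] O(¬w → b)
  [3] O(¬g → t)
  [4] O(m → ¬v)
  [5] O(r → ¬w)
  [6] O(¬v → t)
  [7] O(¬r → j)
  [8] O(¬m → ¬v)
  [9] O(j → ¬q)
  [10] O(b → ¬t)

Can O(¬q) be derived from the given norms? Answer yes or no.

Premises 8 and 4 cover both cases: O(¬m → ¬v) and O(m → ¬v). Since ¬m ∨ m is a tautology, O(¬v) follows.
From O(¬v) and premise 6, O(¬v → t), we obtain O(t).
The contrapositive of premise 10 (O(b → ¬t)) is O(t → ¬b), and O(t) is already established, so O(¬b).
Premise 2, O(¬w → b), contraposes to O(¬b → w); with O(¬b) we get O(w).
Premise 5, O(r → ¬w), contraposes to O(w → ¬r); with O(w) we get O(¬r).
From O(¬r) and premise 7, O(¬r → j), we obtain O(j).
Applying K to premise 9 (O(j → ¬q)) and O(j) yields O(¬q).
Premises 1, 3 do not contribute to this derivation.
So O(¬q) follows.

Yes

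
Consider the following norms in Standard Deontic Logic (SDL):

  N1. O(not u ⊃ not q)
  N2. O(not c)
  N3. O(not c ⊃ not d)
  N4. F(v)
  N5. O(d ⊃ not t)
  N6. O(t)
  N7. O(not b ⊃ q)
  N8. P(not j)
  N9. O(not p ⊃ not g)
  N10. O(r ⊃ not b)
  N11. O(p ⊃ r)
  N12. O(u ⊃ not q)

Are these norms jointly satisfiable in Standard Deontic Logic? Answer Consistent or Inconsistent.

Premise 5 is O(d ⊃ not t), but O(d) is not derivable from the premises, so it does not yield O(not t).
So O(not t) is not derivable, and the apparent clash with O(t) does not arise.
A world satisfying every obligation exists (e.g. b=true, c=false, d=false, g=false, j=false, p=false, q=false, r=false, t=true, u=false, v=false); no atom is both obligatory and forbidden, so the set is consistent.

Consistent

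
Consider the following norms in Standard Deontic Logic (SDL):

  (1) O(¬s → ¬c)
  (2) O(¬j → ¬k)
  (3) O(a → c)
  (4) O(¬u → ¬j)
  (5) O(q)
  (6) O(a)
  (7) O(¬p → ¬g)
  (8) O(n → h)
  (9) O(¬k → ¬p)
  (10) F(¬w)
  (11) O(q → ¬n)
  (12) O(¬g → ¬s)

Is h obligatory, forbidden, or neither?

Neither

Premise 8 is O(n → h), but O(n) is not derivable from the premises, so it does not yield O(h).
No premise or chain of K-axiom applications forces O(h), and none forces O(¬h). So h is neither obligatory nor forbidden under these norms.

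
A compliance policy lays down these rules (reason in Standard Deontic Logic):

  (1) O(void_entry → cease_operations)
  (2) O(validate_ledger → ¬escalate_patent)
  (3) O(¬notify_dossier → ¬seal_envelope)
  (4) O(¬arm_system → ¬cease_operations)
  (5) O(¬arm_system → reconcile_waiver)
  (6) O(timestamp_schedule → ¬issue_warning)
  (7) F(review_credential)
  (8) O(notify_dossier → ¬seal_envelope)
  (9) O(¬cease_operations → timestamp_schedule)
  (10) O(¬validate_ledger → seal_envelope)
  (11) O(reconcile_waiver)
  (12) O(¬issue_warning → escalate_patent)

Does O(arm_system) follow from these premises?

Premises 3 and 8 are O(¬notify_dossier → ¬seal_envelope) and O(notify_dossier → ¬seal_envelope); every ideal world satisfies ¬notify_dossier or notify_dossier, so in either case ¬seal_envelope holds — hence O(¬seal_envelope).
Premise 10 is O(¬validate_ledger → seal_envelope); contrapositively O(¬seal_envelope → validate_ledger). Since O(¬seal_envelope) holds, K gives O(validate_ledger).
With premise 2, O(validate_ledger → ¬escalate_patent), the K-axiom yields O(¬escalate_patent).
The contrapositive of premise 12 (O(¬issue_warning → escalate_patent)) is O(¬escalate_patent → issue_warning), and O(¬escalate_patent) is already established, so O(issue_warning).
The contrapositive of premise 6 (O(timestamp_schedule → ¬issue_warning)) is O(issue_warning → ¬timestamp_schedule), and O(issue_warning) is already established, so O(¬timestamp_schedule).
The contrapositive of premise 9 (O(¬cease_operations → timestamp_schedule)) is O(¬timestamp_schedule → cease_operations), and O(¬timestamp_schedule) is already established, so O(cease_operations).
Premise 4, O(¬arm_system → ¬cease_operations), contraposes to O(cease_operations → arm_system); with O(cease_operations) we get O(arm_system).
Premises 1, 5, 7, 11 do not contribute to this derivation.
So O(arm_system) follows.

Yes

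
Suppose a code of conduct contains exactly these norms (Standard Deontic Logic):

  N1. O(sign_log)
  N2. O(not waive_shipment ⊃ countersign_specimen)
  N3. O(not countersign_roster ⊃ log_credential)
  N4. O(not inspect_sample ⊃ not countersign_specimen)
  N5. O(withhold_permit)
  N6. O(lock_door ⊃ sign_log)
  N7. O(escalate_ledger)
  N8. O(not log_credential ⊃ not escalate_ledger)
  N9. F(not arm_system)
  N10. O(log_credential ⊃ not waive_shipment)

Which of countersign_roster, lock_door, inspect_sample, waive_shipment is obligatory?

Premise 7 gives O(escalate_ledger).
Premise 8 is O(not log_credential ⊃ not escalate_ledger); contrapositively O(escalate_ledger ⊃ log_credential). Since O(escalate_ledger) holds, K gives O(log_credential).
Premise 10 is O(log_credential ⊃ not waive_shipment); since O(log_credential), deontic closure gives O(not waive_shipment).
Applying K to premise 2 (O(not waive_shipment ⊃ countersign_specimen)) and O(not waive_shipment) yields O(countersign_specimen).
The contrapositive of premise 4 (O(not inspect_sample ⊃ not countersign_specimen)) is O(countersign_specimen ⊃ inspect_sample), and O(countersign_specimen) is already established, so O(inspect_sample).
So O(inspect_sample) holds — inspect_sample is obligatory. None of the other listed options is made obligatory by any chain of premises.

inspect_sample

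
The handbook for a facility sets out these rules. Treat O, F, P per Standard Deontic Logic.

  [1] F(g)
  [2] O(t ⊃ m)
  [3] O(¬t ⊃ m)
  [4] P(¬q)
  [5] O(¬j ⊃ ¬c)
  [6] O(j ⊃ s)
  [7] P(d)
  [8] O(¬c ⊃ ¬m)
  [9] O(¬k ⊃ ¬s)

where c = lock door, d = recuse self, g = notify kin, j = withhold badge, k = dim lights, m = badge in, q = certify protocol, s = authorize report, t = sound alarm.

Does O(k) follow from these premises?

Yes

Premises 2 and 3 cover both cases: O(t ⊃ m) and O(¬t ⊃ m). Since t ∨ ¬t is a tautology, O(m) follows.
Premise 8, O(¬c ⊃ ¬m), contraposes to O(m ⊃ c); with O(m) we get O(c).
The contrapositive of premise 5 (O(¬j ⊃ ¬c)) is O(c ⊃ j), and O(c) is already established, so O(j).
From O(j) and premise 6, O(j ⊃ s), we obtain O(s).
Premise 9, O(¬k ⊃ ¬s), contraposes to O(s ⊃ k); with O(s) we get O(k).
Premises 1, 4, 7 do not contribute to this derivation.
So O(k) follows.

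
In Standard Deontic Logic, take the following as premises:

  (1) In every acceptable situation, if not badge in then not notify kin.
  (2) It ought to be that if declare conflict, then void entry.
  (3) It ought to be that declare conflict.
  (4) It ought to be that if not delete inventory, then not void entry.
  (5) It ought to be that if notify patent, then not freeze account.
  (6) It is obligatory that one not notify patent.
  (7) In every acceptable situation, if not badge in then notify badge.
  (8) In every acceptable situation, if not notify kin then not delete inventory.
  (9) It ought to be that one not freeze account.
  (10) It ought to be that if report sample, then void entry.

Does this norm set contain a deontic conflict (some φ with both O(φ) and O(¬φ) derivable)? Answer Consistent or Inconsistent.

Consistent

Premise 5 is O(notify_patent → ¬freeze_account); even if O(¬freeze_account) held, inferring O(notify_patent) would be affirming the consequent — invalid.
So O(notify_patent) is not derivable, and the apparent clash with O(¬notify_patent) does not arise.
A world satisfying every obligation exists (e.g. badge_in=true, declare_conflict=true, delete_inventory=true, freeze_account=false, notify_badge=false, notify_kin=true, notify_patent=false, report_sample=false, void_entry=true); no atom is both obligatory and forbidden, so the set is consistent.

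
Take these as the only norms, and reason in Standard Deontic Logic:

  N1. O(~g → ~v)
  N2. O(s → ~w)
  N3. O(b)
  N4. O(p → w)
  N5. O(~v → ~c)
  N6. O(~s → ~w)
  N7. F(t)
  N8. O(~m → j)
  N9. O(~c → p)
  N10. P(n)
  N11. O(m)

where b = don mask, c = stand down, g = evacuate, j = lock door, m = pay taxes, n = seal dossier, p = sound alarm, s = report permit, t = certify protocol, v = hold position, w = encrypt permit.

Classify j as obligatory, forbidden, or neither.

Neither

Premise 8 is O(~m → j), but O(~m) is not derivable from the premises, so it does not yield O(j).
No premise or chain of K-axiom applications forces O(j), and none forces O(~j). So j is neither obligatory nor forbidden under these norms.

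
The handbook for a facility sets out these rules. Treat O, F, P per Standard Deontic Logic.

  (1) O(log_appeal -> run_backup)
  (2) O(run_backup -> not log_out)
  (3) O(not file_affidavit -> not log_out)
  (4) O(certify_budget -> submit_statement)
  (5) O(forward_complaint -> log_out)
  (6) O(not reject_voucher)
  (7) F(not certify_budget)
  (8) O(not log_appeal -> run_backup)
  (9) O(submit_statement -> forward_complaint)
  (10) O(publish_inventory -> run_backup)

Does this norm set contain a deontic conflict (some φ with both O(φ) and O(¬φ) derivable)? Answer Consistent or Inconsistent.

Inconsistent

By case analysis on log_appeal: premise 1 gives O(log_appeal -> run_backup) and premise 8 gives O(not log_appeal -> run_backup), so O(run_backup) either way.
Applying K to premise 2 (O(run_backup -> not log_out)) and O(run_backup) yields O(not log_out).
The contrapositive of premise 5 (O(forward_complaint -> log_out)) is O(not log_out -> not forward_complaint), and O(not log_out) is already established, so O(not forward_complaint).
The contrapositive of premise 9 (O(submit_statement -> forward_complaint)) is O(not forward_complaint -> not submit_statement), and O(not forward_complaint) is already established, so O(not submit_statement).
Premise 4 is O(certify_budget -> submit_statement); contrapositively O(not submit_statement -> not certify_budget). Since O(not submit_statement) holds, K gives O(not certify_budget).
However, F(not certify_budget) at premise 7 amounts to O(certify_budget).
We now have both O(not certify_budget) and O(certify_budget) — certify_budget is simultaneously obligatory and forbidden, violating the D-axiom.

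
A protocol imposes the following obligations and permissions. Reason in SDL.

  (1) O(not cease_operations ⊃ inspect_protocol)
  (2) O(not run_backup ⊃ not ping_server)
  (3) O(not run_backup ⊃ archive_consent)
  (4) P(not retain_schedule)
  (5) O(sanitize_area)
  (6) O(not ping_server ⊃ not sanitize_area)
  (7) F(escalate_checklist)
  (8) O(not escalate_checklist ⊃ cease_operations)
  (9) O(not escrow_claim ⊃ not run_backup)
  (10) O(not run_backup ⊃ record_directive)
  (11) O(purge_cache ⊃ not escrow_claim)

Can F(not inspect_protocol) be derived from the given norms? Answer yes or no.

Premise 1 is O(not cease_operations ⊃ inspect_protocol), but O(not cease_operations) is not derivable from the premises, so it does not yield O(inspect_protocol).
No other premise forces O(inspect_protocol). An ideal world satisfying every premise can still have not inspect_protocol true, so F(not inspect_protocol) is not derivable.

No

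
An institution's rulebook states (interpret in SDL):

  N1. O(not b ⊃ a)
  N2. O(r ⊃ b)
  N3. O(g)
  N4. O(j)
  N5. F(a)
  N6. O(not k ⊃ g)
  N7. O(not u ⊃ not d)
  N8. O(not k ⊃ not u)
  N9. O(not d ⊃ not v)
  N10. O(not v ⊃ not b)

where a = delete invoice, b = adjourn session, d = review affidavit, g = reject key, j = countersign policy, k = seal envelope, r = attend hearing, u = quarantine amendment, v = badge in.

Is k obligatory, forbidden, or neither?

F(a) at premise 5 means O(not a).
Premise 1 is O(not b ⊃ a); contrapositively O(not a ⊃ b). Since O(not a) holds, K gives O(b).
Premise 10, O(not v ⊃ not b), contraposes to O(b ⊃ v); with O(b) we get O(v).
The contrapositive of premise 9 (O(not d ⊃ not v)) is O(v ⊃ d), and O(v) is already established, so O(d).
The contrapositive of premise 7 (O(not u ⊃ not d)) is O(d ⊃ u), and O(d) is already established, so O(u).
The contrapositive of premise 8 (O(not k ⊃ not u)) is O(u ⊃ k), and O(u) is already established, so O(k).
Premises 2, 3, 4, 6 do not contribute to this derivation.
Hence k is obligatory.

Obligatory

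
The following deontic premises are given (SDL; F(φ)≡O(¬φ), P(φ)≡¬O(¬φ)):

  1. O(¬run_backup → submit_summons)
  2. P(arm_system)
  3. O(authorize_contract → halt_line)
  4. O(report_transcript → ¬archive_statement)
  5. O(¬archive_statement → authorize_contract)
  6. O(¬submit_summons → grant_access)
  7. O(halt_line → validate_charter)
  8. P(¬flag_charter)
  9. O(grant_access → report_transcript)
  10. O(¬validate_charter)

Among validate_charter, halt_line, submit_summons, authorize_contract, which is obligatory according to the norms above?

submit_summons

From premise 10 we have O(¬validate_charter).
The contrapositive of premise 7 (O(halt_line → validate_charter)) is O(¬validate_charter → ¬halt_line), and O(¬validate_charter) is already established, so O(¬halt_line).
The contrapositive of premise 3 (O(authorize_contract → halt_line)) is O(¬halt_line → ¬authorize_contract), and O(¬halt_line) is already established, so O(¬authorize_contract).
Premise 5 is O(¬archive_statement → authorize_contract); contrapositively O(¬authorize_contract → archive_statement). Since O(¬authorize_contract) holds, K gives O(archive_statement).
Premise 4 is O(report_transcript → ¬archive_statement); contrapositively O(archive_statement → ¬report_transcript). Since O(archive_statement) holds, K gives O(¬report_transcript).
Premise 9 is O(grant_access → report_transcript); contrapositively O(¬report_transcript → ¬grant_access). Since O(¬report_transcript) holds, K gives O(¬grant_access).
Premise 6, O(¬submit_summons → grant_access), contraposes to O(¬grant_access → submit_summons); with O(¬grant_access) we get O(submit_summons).
So O(submit_summons) holds — submit_summons is obligatory. None of the other listed options is made obligatory by any chain of premises.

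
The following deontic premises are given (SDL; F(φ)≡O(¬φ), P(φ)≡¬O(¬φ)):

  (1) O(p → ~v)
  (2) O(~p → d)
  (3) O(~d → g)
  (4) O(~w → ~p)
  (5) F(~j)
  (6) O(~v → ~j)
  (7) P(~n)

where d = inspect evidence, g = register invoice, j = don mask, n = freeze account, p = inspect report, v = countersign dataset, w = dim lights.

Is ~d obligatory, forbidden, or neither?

Forbidden

F(~j) at premise 5 means O(j).
The contrapositive of premise 6 (O(~v → ~j)) is O(j → v), and O(j) is already established, so O(v).
Premise 1 is O(p → ~v); contrapositively O(v → ~p). Since O(v) holds, K gives O(~p).
Applying K to premise 2 (O(~p → d)) and O(~p) yields O(d).
Premises 3, 4, 7 do not contribute to this derivation.
Thus O(d), which is F(~d): ~d is forbidden.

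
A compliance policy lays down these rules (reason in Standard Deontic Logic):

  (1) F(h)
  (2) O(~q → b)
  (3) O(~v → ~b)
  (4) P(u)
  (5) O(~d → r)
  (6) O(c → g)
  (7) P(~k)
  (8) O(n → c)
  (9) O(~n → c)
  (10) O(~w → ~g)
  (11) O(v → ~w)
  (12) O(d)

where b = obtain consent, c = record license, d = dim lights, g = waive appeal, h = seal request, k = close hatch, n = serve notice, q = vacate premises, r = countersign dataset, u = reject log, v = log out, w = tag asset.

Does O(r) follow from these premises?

Premise 5 is O(~d → r), but O(~d) is not derivable from the premises, so it does not yield O(r).
No other premise forces O(r). An ideal world satisfying every premise can still have r false, so O(r) is not derivable.

No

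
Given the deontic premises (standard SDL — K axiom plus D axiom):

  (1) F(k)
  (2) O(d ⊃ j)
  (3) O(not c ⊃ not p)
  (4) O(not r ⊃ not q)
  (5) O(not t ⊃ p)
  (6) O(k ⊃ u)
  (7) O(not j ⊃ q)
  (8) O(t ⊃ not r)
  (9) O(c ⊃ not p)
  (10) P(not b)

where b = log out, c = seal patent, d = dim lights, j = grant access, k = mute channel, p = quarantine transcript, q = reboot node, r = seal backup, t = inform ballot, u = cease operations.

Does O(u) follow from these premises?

Premise 6 is O(k ⊃ u), but O(k) is not derivable from the premises, so it does not yield O(u).
No other premise forces O(u). An ideal world satisfying every premise can still have u false, so O(u) is not derivable.

No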